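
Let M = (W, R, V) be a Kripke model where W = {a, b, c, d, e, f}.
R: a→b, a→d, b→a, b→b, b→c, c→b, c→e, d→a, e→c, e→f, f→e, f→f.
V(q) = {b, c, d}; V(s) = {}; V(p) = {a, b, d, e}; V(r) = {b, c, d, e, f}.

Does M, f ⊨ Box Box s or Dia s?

At f: Box Box s is false, Dia s is false, so Box Box s or Dia s is false.
  At f: Box Box s requires Box s at every successor {e, f}.
    Box s fails at e, so Box Box s is false at f.
      At e: Box s requires s at every successor {c, f}.
        s fails at c, so Box s is false at e.
  At f: Dia s requires s at some successor in {e, f}.
    At e: s is false.
    At f: s is false.
  So Dia s is false at f.

No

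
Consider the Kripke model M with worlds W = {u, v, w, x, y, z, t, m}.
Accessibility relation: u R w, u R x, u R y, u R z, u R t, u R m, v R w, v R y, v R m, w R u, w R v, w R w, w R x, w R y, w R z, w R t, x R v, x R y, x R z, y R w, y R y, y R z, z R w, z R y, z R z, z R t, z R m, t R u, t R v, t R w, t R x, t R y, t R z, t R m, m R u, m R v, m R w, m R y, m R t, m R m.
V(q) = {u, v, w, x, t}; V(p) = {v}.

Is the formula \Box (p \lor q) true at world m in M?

No

Recall that \Box ψ holds at a world iff ψ holds at every accessible world, and \Diamond ψ holds iff ψ holds at some accessible world.
At m: \Box (p \lor q) requires p \lor q at every successor {u, v, w, y, t, m}.
  p \lor q fails at y, so \Box (p \lor q) is false at m.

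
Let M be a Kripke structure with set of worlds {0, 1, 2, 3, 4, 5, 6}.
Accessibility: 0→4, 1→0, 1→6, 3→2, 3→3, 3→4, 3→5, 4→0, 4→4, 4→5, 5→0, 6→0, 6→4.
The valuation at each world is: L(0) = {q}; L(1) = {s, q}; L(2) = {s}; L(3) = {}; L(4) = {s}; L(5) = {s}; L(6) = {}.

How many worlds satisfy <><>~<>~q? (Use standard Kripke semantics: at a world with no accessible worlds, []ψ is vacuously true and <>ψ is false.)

4

Let φ = <><>~<>~q. Evaluate φ at each world:
  0 (successors {4}): φ is true.
  1 (successors {0, 6}): φ is false.
  2 (successors ∅): φ is false.
  3 (successors {2, 3, 4, 5}): φ is true.
  4 (successors {0, 4, 5}): φ is true.
  5 (successors {0}): φ is false.
  6 (successors {0, 4}): φ is true.
For instance, at 6:
  At 6: <><>~<>~q requires <>~<>~q at some successor in {0, 4}.
    <>~<>~q holds at 4, so <><>~<>~q is true at 6.
      At 4: <>~<>~q requires ~<>~q at some successor in {0, 4, 5}.
        ~<>~q holds at 5, so <>~<>~q is true at 4.
Satisfying worlds: {0, 3, 4, 6}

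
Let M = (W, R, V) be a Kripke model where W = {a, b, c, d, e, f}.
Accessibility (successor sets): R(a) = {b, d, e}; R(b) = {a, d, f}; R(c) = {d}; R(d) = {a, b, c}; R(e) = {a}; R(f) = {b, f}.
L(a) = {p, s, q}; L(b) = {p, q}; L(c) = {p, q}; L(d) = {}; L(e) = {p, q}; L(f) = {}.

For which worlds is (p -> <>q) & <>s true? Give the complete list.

Recall that <>ψ holds at a world iff ψ holds at some accessible world.
Let φ = (p -> <>q) & <>s. Evaluate φ at each world:
  a (successors {b, d, e}): φ is false.
  b (successors {a, d, f}): φ is true.
  c (successors {d}): φ is false.
  d (successors {a, b, c}): φ is true.
  e (successors {a}): φ is true.
  f (successors {b, f}): φ is false.
For instance, at c:
  At c: p -> <>q is false, <>s is false, so (p -> <>q) & <>s is false.
    At c: p is true, <>q is false, so p -> <>q is false.
      At c: <>q requires q at some successor in {d}.
        At d: q is false.
      So <>q is false at c.
    At c: <>s requires s at some successor in {d}.
      At d: s is false.
    So <>s is false at c.
Satisfying worlds: {b, d, e}

b, d, e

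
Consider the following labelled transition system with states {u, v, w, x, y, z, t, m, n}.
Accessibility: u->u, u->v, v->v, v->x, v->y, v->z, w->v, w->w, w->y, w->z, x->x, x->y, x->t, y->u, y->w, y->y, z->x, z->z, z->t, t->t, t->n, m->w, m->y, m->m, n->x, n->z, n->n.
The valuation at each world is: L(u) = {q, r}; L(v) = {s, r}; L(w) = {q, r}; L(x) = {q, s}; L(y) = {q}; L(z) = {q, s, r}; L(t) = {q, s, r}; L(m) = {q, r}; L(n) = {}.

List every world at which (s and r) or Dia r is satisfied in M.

u, v, w, x, y, z, t, m, n

Let φ = (s and r) or Dia r. Evaluate φ at each world:
  u (successors {u, v}): φ is true.
  v (successors {v, x, y, z}): φ is true.
  w (successors {v, w, y, z}): φ is true.
  x (successors {x, y, t}): φ is true.
  y (successors {u, w, y}): φ is true.
  z (successors {x, z, t}): φ is true.
  t (successors {t, n}): φ is true.
  m (successors {w, y, m}): φ is true.
  n (successors {x, z, n}): φ is true.
For instance, at n:
  At n: s and r is false, Dia r is true, so (s and r) or Dia r is true.
    At n: Dia r requires r at some successor in {x, z, n}.
      r holds at z, so Dia r is true at n.
Satisfying worlds: {u, v, w, x, y, z, t, m, n}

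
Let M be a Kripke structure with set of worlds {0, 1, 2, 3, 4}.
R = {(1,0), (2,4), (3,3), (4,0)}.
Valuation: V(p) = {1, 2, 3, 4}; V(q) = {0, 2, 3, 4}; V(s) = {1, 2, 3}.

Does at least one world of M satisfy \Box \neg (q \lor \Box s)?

Yes

Recall that \Box ψ holds at a world iff ψ holds at every accessible world, and \Diamond ψ holds iff ψ holds at some accessible world.
Let φ = \Box \neg (q \lor \Box s). Evaluate φ at each world:
  0 (successors ∅): φ is true.
  1 (successors {0}): φ is false.
  2 (successors {4}): φ is false.
  3 (successors {3}): φ is false.
  4 (successors {0}): φ is false.
Detail at 0 (witness):
  At 0: no accessible worlds, so \Box \neg (q \lor \Box s) holds vacuously.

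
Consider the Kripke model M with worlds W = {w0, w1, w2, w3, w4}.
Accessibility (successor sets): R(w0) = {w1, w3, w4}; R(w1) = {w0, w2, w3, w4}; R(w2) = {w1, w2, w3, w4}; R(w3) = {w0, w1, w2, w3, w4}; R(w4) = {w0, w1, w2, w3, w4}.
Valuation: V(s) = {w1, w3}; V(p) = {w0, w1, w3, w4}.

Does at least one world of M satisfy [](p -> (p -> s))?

Let φ = [](p -> (p -> s)). Evaluate φ at each world:
  w0 (successors {w1, w3, w4}): φ is false.
  w1 (successors {w0, w2, w3, w4}): φ is false.
  w2 (successors {w1, w2, w3, w4}): φ is false.
  w3 (successors {w0, w1, w2, w3, w4}): φ is false.
  w4 (successors {w0, w1, w2, w3, w4}): φ is false.
For instance, at w3:
  At w3: [](p -> (p -> s)) requires p -> (p -> s) at every successor {w0, w1, w2, w3, w4}.
    p -> (p -> s) fails at w0, so [](p -> (p -> s)) is false at w3.

No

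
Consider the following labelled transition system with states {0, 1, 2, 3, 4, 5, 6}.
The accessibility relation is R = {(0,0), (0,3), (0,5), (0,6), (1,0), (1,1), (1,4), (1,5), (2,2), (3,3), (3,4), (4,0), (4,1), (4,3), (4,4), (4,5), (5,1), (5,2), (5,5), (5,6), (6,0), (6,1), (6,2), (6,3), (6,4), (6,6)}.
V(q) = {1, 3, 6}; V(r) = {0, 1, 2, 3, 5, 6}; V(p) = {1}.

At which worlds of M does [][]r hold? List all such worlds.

Let φ = [][]r. Evaluate φ at each world:
  0 (successors {0, 3, 5, 6}): φ is false.
  1 (successors {0, 1, 4, 5}): φ is false.
  2 (successors {2}): φ is true.
  3 (successors {3, 4}): φ is false.
  4 (successors {0, 1, 3, 4, 5}): φ is false.
  5 (successors {1, 2, 5, 6}): φ is false.
  6 (successors {0, 1, 2, 3, 4, 6}): φ is false.
For instance, at 6:
  At 6: [][]r requires []r at every successor {0, 1, 2, 3, 4, 6}.
    []r fails at 1, so [][]r is false at 6.
      At 1: []r requires r at every successor {0, 1, 4, 5}.
        r fails at 4, so []r is false at 1.
Satisfying worlds: {2}

2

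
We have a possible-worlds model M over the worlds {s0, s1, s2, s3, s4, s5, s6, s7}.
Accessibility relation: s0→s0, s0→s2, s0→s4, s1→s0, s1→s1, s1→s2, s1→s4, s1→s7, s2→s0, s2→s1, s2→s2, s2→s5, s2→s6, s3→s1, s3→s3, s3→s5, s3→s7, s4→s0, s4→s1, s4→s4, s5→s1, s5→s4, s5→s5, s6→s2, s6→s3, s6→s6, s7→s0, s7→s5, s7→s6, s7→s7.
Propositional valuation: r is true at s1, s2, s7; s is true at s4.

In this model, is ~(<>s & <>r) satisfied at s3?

Yes

At s3: <>s & <>r is false, so ~(<>s & <>r) is true.
  At s3: <>s is false, <>r is true, so <>s & <>r is false.
    At s3: <>s requires s at some successor in {s1, s3, s5, s7}.
      At s1: s is false.
      At s3: s is false.
      At s5: s is false.
      At s7: s is false.
    So <>s is false at s3.
    At s3: <>r requires r at some successor in {s1, s3, s5, s7}.
      r holds at s1, so <>r is true at s3.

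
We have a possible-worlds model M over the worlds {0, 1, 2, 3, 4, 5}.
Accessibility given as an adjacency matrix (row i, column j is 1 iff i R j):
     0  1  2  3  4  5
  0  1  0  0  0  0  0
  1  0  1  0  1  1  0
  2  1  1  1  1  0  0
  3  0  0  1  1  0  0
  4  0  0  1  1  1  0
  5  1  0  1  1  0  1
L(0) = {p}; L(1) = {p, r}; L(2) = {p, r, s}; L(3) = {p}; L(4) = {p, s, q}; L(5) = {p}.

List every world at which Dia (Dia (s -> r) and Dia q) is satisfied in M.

1, 2, 4

Let φ = Dia (Dia (s -> r) and Dia q). Evaluate φ at each world:
  0 (successors {0}): φ is false.
  1 (successors {1, 3, 4}): φ is true.
  2 (successors {0, 1, 2, 3}): φ is true.
  3 (successors {2, 3}): φ is false.
  4 (successors {2, 3, 4}): φ is true.
  5 (successors {0, 2, 3, 5}): φ is false.
For instance, at 2:
  At 2: Dia (Dia (s -> r) and Dia q) requires Dia (s -> r) and Dia q at some successor in {0, 1, 2, 3}.
    Dia (s -> r) and Dia q holds at 1, so Dia (Dia (s -> r) and Dia q) is true at 2.
      At 1: Dia (s -> r) is true, Dia q is true, so Dia (s -> r) and Dia q is true.
Satisfying worlds: {1, 2, 4}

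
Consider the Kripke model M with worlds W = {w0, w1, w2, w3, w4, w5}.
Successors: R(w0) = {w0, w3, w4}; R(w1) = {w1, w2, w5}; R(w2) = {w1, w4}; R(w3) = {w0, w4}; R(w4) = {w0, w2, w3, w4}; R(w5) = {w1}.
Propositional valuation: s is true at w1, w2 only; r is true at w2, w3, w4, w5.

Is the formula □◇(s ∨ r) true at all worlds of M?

Yes

Let φ = □◇(s ∨ r). Evaluate φ at each world:
  w0 (successors {w0, w3, w4}): φ is true.
  w1 (successors {w1, w2, w5}): φ is true.
  w2 (successors {w1, w4}): φ is true.
  w3 (successors {w0, w4}): φ is true.
  w4 (successors {w0, w2, w3, w4}): φ is true.
  w5 (successors {w1}): φ is true.
For instance, at w0:
  At w0: □◇(s ∨ r) requires ◇(s ∨ r) at every successor {w0, w3, w4}.
      At w0: ◇(s ∨ r) requires s ∨ r at some successor in {w0, w3, w4}.
        s ∨ r holds at w3, so ◇(s ∨ r) is true at w0.
      At w3: ◇(s ∨ r) requires s ∨ r at some successor in {w0, w4}.
        s ∨ r holds at w4, so ◇(s ∨ r) is true at w3.
      At w4: ◇(s ∨ r) requires s ∨ r at some successor in {w0, w2, w3, w4}.
        s ∨ r holds at w2, so ◇(s ∨ r) is true at w4.
  So □◇(s ∨ r) is true at w0.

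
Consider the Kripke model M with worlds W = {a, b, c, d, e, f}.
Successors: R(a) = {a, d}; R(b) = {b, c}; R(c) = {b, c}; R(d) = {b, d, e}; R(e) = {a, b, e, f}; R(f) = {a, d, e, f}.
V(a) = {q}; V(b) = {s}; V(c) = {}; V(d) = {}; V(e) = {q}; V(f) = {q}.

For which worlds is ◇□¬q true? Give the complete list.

b, c, d, e

Let φ = ◇□¬q. Evaluate φ at each world:
  a (successors {a, d}): φ is false.
  b (successors {b, c}): φ is true.
  c (successors {b, c}): φ is true.
  d (successors {b, d, e}): φ is true.
  e (successors {a, b, e, f}): φ is true.
  f (successors {a, d, e, f}): φ is false.
For instance, at d:
  At d: ◇□¬q requires □¬q at some successor in {b, d, e}.
    □¬q holds at b, so ◇□¬q is true at d.
      At b: □¬q requires ¬q at every successor {b, c}.
        At b: ¬q is true.
        At c: ¬q is true.
      So □¬q is true at b.
Satisfying worlds: {b, c, d, e}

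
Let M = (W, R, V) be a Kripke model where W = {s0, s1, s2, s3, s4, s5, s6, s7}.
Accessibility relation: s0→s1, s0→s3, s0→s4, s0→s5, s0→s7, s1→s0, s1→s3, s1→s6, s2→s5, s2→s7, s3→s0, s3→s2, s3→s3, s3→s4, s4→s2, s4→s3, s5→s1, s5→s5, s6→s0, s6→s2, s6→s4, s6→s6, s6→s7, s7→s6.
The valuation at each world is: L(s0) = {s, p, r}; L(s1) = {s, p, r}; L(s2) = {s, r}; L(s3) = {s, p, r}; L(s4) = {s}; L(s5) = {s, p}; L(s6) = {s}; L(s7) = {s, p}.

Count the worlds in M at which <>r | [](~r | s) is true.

8

Let φ = <>r | [](~r | s). Evaluate φ at each world:
  s0 (successors {s1, s3, s4, s5, s7}): φ is true.
  s1 (successors {s0, s3, s6}): φ is true.
  s2 (successors {s5, s7}): φ is true.
  s3 (successors {s0, s2, s3, s4}): φ is true.
  s4 (successors {s2, s3}): φ is true.
  s5 (successors {s1, s5}): φ is true.
  s6 (successors {s0, s2, s4, s6, s7}): φ is true.
  s7 (successors {s6}): φ is true.
For instance, at s0:
  At s0: <>r is true, [](~r | s) is true, so <>r | [](~r | s) is true.
    At s0: <>r requires r at some successor in {s1, s3, s4, s5, s7}.
      r holds at s1, so <>r is true at s0.
    At s0: [](~r | s) requires ~r | s at every successor {s1, s3, s4, s5, s7}.
      At s1: ~r | s is true.
      At s3: ~r | s is true.
      At s4: ~r | s is true.
      At s5: ~r | s is true.
      At s7: ~r | s is true.
    So [](~r | s) is true at s0.
Satisfying worlds: {s0, s1, s2, s3, s4, s5, s6, s7}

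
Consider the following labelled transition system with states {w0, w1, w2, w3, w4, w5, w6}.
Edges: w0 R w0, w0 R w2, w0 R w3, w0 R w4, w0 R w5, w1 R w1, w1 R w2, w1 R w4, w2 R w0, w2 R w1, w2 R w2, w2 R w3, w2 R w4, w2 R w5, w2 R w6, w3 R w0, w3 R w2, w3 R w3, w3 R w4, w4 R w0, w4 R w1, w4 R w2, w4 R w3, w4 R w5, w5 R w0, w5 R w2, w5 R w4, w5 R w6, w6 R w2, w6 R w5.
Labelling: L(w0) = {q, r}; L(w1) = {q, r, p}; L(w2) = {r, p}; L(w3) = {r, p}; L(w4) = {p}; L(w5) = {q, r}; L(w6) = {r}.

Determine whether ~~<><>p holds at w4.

Yes

Recall that <>ψ holds at a world iff ψ holds at some accessible world.
At w4: ~<><>p is false, so ~~<><>p is true.
  At w4: <><>p is true, so ~<><>p is false.
    At w4: <><>p requires <>p at some successor in {w0, w1, w2, w3, w5}.
      <>p holds at w0, so <><>p is true at w4.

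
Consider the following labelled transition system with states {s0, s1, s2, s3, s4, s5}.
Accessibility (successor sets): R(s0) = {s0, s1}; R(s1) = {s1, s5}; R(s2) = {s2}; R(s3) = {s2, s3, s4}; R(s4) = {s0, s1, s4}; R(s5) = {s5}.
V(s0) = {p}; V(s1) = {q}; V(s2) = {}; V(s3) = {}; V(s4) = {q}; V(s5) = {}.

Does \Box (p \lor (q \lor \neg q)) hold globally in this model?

Yes

Let φ = \Box (p \lor (q \lor \neg q)). Evaluate φ at each world:
  s0 (successors {s0, s1}): φ is true.
  s1 (successors {s1, s5}): φ is true.
  s2 (successors {s2}): φ is true.
  s3 (successors {s2, s3, s4}): φ is true.
  s4 (successors {s0, s1, s4}): φ is true.
  s5 (successors {s5}): φ is true.
For instance, at s1:
  At s1: \Box (p \lor (q \lor \neg q)) requires p \lor (q \lor \neg q) at every successor {s1, s5}.
    At s1: p \lor (q \lor \neg q) is true.
    At s5: p \lor (q \lor \neg q) is true.
  So \Box (p \lor (q \lor \neg q)) is true at s1.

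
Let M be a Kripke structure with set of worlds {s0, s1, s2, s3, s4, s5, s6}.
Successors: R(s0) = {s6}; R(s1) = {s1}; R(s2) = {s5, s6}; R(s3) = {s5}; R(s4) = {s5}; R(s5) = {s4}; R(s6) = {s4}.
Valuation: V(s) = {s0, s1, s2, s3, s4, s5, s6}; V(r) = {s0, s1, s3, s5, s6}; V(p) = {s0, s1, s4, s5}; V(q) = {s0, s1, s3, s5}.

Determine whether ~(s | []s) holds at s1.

No

Recall that []ψ holds at a world iff ψ holds at every accessible world, and <>ψ holds iff ψ holds at some accessible world.
At s1: s | []s is true, so ~(s | []s) is false.
  At s1: s is true, []s is true, so s | []s is true.
    At s1: []s requires s at every successor {s1}.
      At s1: s is true.
    So []s is true at s1.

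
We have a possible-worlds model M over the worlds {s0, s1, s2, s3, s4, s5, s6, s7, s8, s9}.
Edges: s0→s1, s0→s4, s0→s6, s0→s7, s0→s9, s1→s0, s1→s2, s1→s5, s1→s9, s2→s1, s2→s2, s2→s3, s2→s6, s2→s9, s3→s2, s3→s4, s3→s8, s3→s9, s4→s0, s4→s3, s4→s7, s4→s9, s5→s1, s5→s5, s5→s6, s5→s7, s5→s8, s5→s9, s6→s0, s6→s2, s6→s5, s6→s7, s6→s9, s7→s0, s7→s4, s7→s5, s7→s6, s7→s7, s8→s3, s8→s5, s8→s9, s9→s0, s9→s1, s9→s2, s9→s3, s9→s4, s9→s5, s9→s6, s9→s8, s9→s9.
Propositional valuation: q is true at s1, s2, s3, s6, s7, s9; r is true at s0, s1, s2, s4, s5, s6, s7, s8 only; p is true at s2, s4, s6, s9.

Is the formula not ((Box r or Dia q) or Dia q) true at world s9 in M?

At s9: (Box r or Dia q) or Dia q is true, so not ((Box r or Dia q) or Dia q) is false.
  At s9: Box r or Dia q is true, Dia q is true, so (Box r or Dia q) or Dia q is true.
    At s9: Box r is false, Dia q is true, so Box r or Dia q is true.
      At s9: Box r requires r at every successor {s0, s1, s2, s3, s4, s5, s6, s8, s9}.
        r fails at s3, so Box r is false at s9.
      At s9: Dia q requires q at some successor in {s0, s1, s2, s3, s4, s5, s6, s8, s9}.
        q holds at s1, so Dia q is true at s9.
    At s9: Dia q requires q at some successor in {s0, s1, s2, s3, s4, s5, s6, s8, s9}.
      q holds at s1, so Dia q is true at s9.

No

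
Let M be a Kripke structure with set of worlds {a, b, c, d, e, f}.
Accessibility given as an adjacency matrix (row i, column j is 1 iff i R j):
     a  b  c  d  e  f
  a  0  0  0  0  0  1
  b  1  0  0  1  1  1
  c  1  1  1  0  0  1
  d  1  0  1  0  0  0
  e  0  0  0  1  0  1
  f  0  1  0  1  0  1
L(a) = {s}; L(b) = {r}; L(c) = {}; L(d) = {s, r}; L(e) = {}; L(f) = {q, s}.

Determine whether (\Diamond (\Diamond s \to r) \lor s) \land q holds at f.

At f: \Diamond (\Diamond s \to r) \lor s is true, q is true, so (\Diamond (\Diamond s \to r) \lor s) \land q is true.
  At f: \Diamond (\Diamond s \to r) is true, s is true, so \Diamond (\Diamond s \to r) \lor s is true.
    At f: \Diamond (\Diamond s \to r) requires \Diamond s \to r at some successor in {b, d, f}.
      \Diamond s \to r holds at b, so \Diamond (\Diamond s \to r) is true at f.

Yes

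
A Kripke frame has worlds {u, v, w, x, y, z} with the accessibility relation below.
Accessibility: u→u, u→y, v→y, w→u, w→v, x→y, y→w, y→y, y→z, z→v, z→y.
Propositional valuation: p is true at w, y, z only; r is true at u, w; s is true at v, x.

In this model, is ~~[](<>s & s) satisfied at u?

At u: ~[](<>s & s) is true, so ~~[](<>s & s) is false.
  At u: [](<>s & s) is false, so ~[](<>s & s) is true.
    At u: [](<>s & s) requires <>s & s at every successor {u, y}.
      <>s & s fails at u, so [](<>s & s) is false at u.

No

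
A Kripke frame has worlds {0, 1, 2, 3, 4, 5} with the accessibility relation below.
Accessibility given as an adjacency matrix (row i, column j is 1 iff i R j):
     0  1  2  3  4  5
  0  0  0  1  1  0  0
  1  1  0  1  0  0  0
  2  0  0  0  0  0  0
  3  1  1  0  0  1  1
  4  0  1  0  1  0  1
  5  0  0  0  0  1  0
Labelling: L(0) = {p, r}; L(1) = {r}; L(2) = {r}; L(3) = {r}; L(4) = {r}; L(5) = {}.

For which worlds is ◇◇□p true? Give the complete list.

1, 3, 4

Let φ = ◇◇□p. Evaluate φ at each world:
  0 (successors {2, 3}): φ is false.
  1 (successors {0, 2}): φ is true.
  2 (successors ∅): φ is false.
  3 (successors {0, 1, 4, 5}): φ is true.
  4 (successors {1, 3, 5}): φ is true.
  5 (successors {4}): φ is false.
For instance, at 3:
  At 3: ◇◇□p requires ◇□p at some successor in {0, 1, 4, 5}.
    ◇□p holds at 0, so ◇◇□p is true at 3.
      At 0: ◇□p requires □p at some successor in {2, 3}.
        □p holds at 2, so ◇□p is true at 0.
Satisfying worlds: {1, 3, 4}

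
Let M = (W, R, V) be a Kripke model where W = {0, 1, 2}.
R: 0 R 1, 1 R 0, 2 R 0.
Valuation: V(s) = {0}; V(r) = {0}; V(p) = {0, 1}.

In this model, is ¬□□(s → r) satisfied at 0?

At 0: □□(s → r) is true, so ¬□□(s → r) is false.
  At 0: □□(s → r) requires □(s → r) at every successor {1}.
      At 1: □(s → r) requires s → r at every successor {0}.
        At 0: s → r is true.
      So □(s → r) is true at 1.
  So □□(s → r) is true at 0.

No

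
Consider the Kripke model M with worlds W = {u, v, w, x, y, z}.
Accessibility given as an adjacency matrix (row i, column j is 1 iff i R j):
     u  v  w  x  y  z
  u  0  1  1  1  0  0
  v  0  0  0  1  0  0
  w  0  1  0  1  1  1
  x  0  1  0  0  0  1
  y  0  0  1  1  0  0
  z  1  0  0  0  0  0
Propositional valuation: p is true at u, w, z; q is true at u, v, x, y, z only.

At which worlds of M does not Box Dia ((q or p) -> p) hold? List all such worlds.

u, w, x

Let φ = not Box Dia ((q or p) -> p). Evaluate φ at each world:
  u (successors {v, w, x}): φ is true.
  v (successors {x}): φ is false.
  w (successors {v, x, y, z}): φ is true.
  x (successors {v, z}): φ is true.
  y (successors {w, x}): φ is false.
  z (successors {u}): φ is false.
For instance, at z:
  At z: Box Dia ((q or p) -> p) is true, so not Box Dia ((q or p) -> p) is false.
    At z: Box Dia ((q or p) -> p) requires Dia ((q or p) -> p) at every successor {u}.
      At u: Dia ((q or p) -> p) is true.
    So Box Dia ((q or p) -> p) is true at z.
Satisfying worlds: {u, w, x}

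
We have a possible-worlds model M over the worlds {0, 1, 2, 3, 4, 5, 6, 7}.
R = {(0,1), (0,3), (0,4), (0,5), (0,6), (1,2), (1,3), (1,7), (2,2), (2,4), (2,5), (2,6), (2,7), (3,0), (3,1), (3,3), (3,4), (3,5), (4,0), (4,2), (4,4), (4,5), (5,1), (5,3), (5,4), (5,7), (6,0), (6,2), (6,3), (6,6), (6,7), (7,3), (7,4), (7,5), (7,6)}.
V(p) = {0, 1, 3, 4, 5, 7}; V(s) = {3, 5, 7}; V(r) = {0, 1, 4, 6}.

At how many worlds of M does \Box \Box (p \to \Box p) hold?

0

Let φ = \Box \Box (p \to \Box p). Evaluate φ at each world:
  0 (successors {1, 3, 4, 5, 6}): φ is false.
  1 (successors {2, 3, 7}): φ is false.
  2 (successors {2, 4, 5, 6, 7}): φ is false.
  3 (successors {0, 1, 3, 4, 5}): φ is false.
  4 (successors {0, 2, 4, 5}): φ is false.
  5 (successors {1, 3, 4, 7}): φ is false.
  6 (successors {0, 2, 3, 6, 7}): φ is false.
  7 (successors {3, 4, 5, 6}): φ is false.
For instance, at 6:
  At 6: \Box \Box (p \to \Box p) requires \Box (p \to \Box p) at every successor {0, 2, 3, 6, 7}.
    \Box (p \to \Box p) fails at 0, so \Box \Box (p \to \Box p) is false at 6.
      At 0: \Box (p \to \Box p) requires p \to \Box p at every successor {1, 3, 4, 5, 6}.
        p \to \Box p fails at 1, so \Box (p \to \Box p) is false at 0.
Satisfying worlds: none.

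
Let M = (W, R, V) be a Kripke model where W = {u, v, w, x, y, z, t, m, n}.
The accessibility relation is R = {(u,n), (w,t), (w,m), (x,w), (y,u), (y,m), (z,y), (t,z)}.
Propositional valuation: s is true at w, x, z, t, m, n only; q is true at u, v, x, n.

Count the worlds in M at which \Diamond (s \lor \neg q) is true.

6

Let φ = \Diamond (s \lor \neg q). Evaluate φ at each world:
  u (successors {n}): φ is true.
  v (successors ∅): φ is false.
  w (successors {t, m}): φ is true.
  x (successors {w}): φ is true.
  y (successors {u, m}): φ is true.
  z (successors {y}): φ is true.
  t (successors {z}): φ is true.
  m (successors ∅): φ is false.
  n (successors ∅): φ is false.
For instance, at w:
  At w: \Diamond (s \lor \neg q) requires s \lor \neg q at some successor in {t, m}.
    s \lor \neg q holds at t, so \Diamond (s \lor \neg q) is true at w.
Satisfying worlds: {u, w, x, y, z, t}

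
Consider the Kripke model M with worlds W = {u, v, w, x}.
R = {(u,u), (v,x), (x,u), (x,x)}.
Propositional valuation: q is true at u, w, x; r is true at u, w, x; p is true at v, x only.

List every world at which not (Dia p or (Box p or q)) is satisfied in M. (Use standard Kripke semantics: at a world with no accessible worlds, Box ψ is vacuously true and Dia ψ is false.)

Let φ = not (Dia p or (Box p or q)). Evaluate φ at each world:
  u (successors {u}): φ is false.
  v (successors {x}): φ is false.
  w (successors ∅): φ is false.
  x (successors {u, x}): φ is false.
For instance, at v:
  At v: Dia p or (Box p or q) is true, so not (Dia p or (Box p or q)) is false.
    At v: Dia p is true, Box p or q is true, so Dia p or (Box p or q) is true.
      At v: Dia p requires p at some successor in {x}.
        p holds at x, so Dia p is true at v.
      At v: Box p is true, q is false, so Box p or q is true.
Satisfying worlds: none.

none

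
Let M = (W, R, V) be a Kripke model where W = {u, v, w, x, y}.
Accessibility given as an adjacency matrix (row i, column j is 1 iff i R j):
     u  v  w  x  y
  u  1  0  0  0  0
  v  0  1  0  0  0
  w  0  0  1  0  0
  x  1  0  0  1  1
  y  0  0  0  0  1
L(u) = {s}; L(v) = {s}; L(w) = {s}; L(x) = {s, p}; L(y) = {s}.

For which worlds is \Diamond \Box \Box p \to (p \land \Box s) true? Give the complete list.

Recall that \Box ψ holds at a world iff ψ holds at every accessible world, and \Diamond ψ holds iff ψ holds at some accessible world.
Let φ = \Diamond \Box \Box p \to (p \land \Box s). Evaluate φ at each world:
  u (successors {u}): φ is true.
  v (successors {v}): φ is true.
  w (successors {w}): φ is true.
  x (successors {u, x, y}): φ is true.
  y (successors {y}): φ is true.
For instance, at w:
  At w: \Diamond \Box \Box p is false, p \land \Box s is false, so \Diamond \Box \Box p \to (p \land \Box s) is true.
    At w: \Diamond \Box \Box p requires \Box \Box p at some successor in {w}.
      At w: \Box \Box p is false.
    So \Diamond \Box \Box p is false at w.
    At w: p is false, \Box s is true, so p \land \Box s is false.
      At w: \Box s requires s at every successor {w}.
        At w: s is true.
      So \Box s is true at w.
Satisfying worlds: {u, v, w, x, y}

u, v, w, x, y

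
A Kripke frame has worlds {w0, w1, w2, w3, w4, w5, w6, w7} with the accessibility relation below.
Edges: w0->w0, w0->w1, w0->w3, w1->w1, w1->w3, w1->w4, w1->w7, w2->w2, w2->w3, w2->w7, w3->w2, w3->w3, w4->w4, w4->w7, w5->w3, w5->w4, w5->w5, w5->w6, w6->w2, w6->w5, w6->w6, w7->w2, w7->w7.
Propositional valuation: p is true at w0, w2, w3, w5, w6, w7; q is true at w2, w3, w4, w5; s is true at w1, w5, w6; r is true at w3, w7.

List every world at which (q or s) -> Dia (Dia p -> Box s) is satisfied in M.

Let φ = (q or s) -> Dia (Dia p -> Box s). Evaluate φ at each world:
  w0 (successors {w0, w1, w3}): φ is true.
  w1 (successors {w1, w3, w4, w7}): φ is false.
  w2 (successors {w2, w3, w7}): φ is false.
  w3 (successors {w2, w3}): φ is false.
  w4 (successors {w4, w7}): φ is false.
  w5 (successors {w3, w4, w5, w6}): φ is false.
  w6 (successors {w2, w5, w6}): φ is false.
  w7 (successors {w2, w7}): φ is true.
For instance, at w2:
  At w2: q or s is true, Dia (Dia p -> Box s) is false, so (q or s) -> Dia (Dia p -> Box s) is false.
    At w2: Dia (Dia p -> Box s) requires Dia p -> Box s at some successor in {w2, w3, w7}.
      At w2: Dia p -> Box s is false.
      At w3: Dia p -> Box s is false.
      At w7: Dia p -> Box s is false.
    So Dia (Dia p -> Box s) is false at w2.
Satisfying worlds: {w0, w7}

w0, w7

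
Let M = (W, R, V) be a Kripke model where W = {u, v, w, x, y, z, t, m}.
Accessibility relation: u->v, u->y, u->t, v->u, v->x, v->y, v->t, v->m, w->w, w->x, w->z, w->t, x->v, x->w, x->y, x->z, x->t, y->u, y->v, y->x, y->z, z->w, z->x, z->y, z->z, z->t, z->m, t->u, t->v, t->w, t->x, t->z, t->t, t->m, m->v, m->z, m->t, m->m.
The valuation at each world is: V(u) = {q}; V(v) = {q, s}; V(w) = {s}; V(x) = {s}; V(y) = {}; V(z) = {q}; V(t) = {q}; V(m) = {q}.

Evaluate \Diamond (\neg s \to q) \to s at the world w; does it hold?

At w: \Diamond (\neg s \to q) is true, s is true, so \Diamond (\neg s \to q) \to s is true.
  At w: \Diamond (\neg s \to q) requires \neg s \to q at some successor in {w, x, z, t}.
    \neg s \to q holds at w, so \Diamond (\neg s \to q) is true at w.

Yes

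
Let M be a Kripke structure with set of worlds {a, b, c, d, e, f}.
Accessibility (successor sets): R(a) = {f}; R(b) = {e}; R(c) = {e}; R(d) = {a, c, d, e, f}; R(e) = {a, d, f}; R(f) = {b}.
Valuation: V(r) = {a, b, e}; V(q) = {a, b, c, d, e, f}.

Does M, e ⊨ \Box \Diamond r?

No

At e: \Box \Diamond r requires \Diamond r at every successor {a, d, f}.
  \Diamond r fails at a, so \Box \Diamond r is false at e.
    At a: \Diamond r requires r at some successor in {f}.
      At f: r is false.
    So \Diamond r is false at a.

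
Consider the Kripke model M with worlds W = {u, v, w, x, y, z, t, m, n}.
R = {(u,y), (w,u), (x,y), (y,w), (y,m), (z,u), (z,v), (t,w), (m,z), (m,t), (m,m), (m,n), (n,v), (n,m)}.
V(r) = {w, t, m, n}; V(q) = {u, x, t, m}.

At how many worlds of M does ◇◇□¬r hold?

Let φ = ◇◇□¬r. Evaluate φ at each world:
  u (successors {y}): φ is true.
  v (successors ∅): φ is false.
  w (successors {u}): φ is false.
  x (successors {y}): φ is true.
  y (successors {w, m}): φ is true.
  z (successors {u, v}): φ is false.
  t (successors {w}): φ is true.
  m (successors {z, t, m, n}): φ is true.
  n (successors {v, m}): φ is true.
For instance, at x:
  At x: ◇◇□¬r requires ◇□¬r at some successor in {y}.
    ◇□¬r holds at y, so ◇◇□¬r is true at x.
      At y: ◇□¬r requires □¬r at some successor in {w, m}.
        □¬r holds at w, so ◇□¬r is true at y.
Satisfying worlds: {u, x, y, t, m, n}

6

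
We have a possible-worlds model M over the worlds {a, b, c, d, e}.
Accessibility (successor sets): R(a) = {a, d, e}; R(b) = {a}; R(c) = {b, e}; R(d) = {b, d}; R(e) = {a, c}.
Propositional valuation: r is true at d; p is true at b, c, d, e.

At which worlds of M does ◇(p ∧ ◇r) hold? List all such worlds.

Let φ = ◇(p ∧ ◇r). Evaluate φ at each world:
  a (successors {a, d, e}): φ is true.
  b (successors {a}): φ is false.
  c (successors {b, e}): φ is false.
  d (successors {b, d}): φ is true.
  e (successors {a, c}): φ is false.
For instance, at b:
  At b: ◇(p ∧ ◇r) requires p ∧ ◇r at some successor in {a}.
    At a: p ∧ ◇r is false.
  So ◇(p ∧ ◇r) is false at b.
Satisfying worlds: {a, d}

a, d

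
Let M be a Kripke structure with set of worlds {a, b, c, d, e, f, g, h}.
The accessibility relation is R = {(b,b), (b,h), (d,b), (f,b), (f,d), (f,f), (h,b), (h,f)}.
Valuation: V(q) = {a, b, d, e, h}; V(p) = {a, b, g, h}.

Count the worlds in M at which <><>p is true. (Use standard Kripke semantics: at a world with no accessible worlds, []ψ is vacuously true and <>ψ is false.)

4

Recall that <>ψ holds at a world iff ψ holds at some accessible world.
Let φ = <><>p. Evaluate φ at each world:
  a (successors ∅): φ is false.
  b (successors {b, h}): φ is true.
  c (successors ∅): φ is false.
  d (successors {b}): φ is true.
  e (successors ∅): φ is false.
  f (successors {b, d, f}): φ is true.
  g (successors ∅): φ is false.
  h (successors {b, f}): φ is true.
For instance, at b:
  At b: <><>p requires <>p at some successor in {b, h}.
    <>p holds at b, so <><>p is true at b.
      At b: <>p requires p at some successor in {b, h}.
        p holds at b, so <>p is true at b.
Satisfying worlds: {b, d, f, h}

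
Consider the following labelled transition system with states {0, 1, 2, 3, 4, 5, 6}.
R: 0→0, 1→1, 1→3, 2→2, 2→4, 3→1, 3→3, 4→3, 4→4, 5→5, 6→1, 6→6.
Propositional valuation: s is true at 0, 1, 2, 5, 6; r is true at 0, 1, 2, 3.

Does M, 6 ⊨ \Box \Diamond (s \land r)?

Yes

At 6: \Box \Diamond (s \land r) requires \Diamond (s \land r) at every successor {1, 6}.
    At 1: \Diamond (s \land r) requires s \land r at some successor in {1, 3}.
      s \land r holds at 1, so \Diamond (s \land r) is true at 1.
    At 6: \Diamond (s \land r) requires s \land r at some successor in {1, 6}.
      s \land r holds at 1, so \Diamond (s \land r) is true at 6.
So \Box \Diamond (s \land r) is true at 6.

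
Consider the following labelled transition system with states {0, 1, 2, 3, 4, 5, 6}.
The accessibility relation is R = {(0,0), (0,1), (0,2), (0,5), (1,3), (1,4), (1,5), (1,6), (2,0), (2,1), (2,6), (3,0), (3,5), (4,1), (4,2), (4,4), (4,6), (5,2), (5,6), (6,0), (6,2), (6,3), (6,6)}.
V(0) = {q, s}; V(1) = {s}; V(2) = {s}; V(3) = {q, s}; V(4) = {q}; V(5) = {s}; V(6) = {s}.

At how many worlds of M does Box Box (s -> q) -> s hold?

7

Let φ = Box Box (s -> q) -> s. Evaluate φ at each world:
  0 (successors {0, 1, 2, 5}): φ is true.
  1 (successors {3, 4, 5, 6}): φ is true.
  2 (successors {0, 1, 6}): φ is true.
  3 (successors {0, 5}): φ is true.
  4 (successors {1, 2, 4, 6}): φ is true.
  5 (successors {2, 6}): φ is true.
  6 (successors {0, 2, 3, 6}): φ is true.
For instance, at 6:
  At 6: Box Box (s -> q) is false, s is true, so Box Box (s -> q) -> s is true.
    At 6: Box Box (s -> q) requires Box (s -> q) at every successor {0, 2, 3, 6}.
      Box (s -> q) fails at 0, so Box Box (s -> q) is false at 6.
Satisfying worlds: {0, 1, 2, 3, 4, 5, 6}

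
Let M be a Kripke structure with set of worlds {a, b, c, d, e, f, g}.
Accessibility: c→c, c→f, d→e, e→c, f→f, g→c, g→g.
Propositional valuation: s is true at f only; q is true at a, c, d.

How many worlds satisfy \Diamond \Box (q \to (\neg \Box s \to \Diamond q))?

Let φ = \Diamond \Box (q \to (\neg \Box s \to \Diamond q)). Evaluate φ at each world:
  a (successors ∅): φ is false.
  b (successors ∅): φ is false.
  c (successors {c, f}): φ is true.
  d (successors {e}): φ is true.
  e (successors {c}): φ is true.
  f (successors {f}): φ is true.
  g (successors {c, g}): φ is true.
For instance, at f:
  At f: \Diamond \Box (q \to (\neg \Box s \to \Diamond q)) requires \Box (q \to (\neg \Box s \to \Diamond q)) at some successor in {f}.
    \Box (q \to (\neg \Box s \to \Diamond q)) holds at f, so \Diamond \Box (q \to (\neg \Box s \to \Diamond q)) is true at f.
      At f: \Box (q \to (\neg \Box s \to \Diamond q)) requires q \to (\neg \Box s \to \Diamond q) at every successor {f}.
        At f: q \to (\neg \Box s \to \Diamond q) is true.
      So \Box (q \to (\neg \Box s \to \Diamond q)) is true at f.
Satisfying worlds: {c, d, e, f, g}

5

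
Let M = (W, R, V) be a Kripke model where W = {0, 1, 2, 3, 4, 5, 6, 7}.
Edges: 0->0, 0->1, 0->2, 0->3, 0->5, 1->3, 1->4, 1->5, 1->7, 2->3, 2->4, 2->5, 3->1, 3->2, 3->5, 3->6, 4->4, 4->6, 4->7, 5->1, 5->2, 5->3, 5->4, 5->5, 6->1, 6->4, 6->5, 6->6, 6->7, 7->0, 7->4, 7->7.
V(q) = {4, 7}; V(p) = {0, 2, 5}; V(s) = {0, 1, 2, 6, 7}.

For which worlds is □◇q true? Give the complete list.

3, 4, 6

Let φ = □◇q. Evaluate φ at each world:
  0 (successors {0, 1, 2, 3, 5}): φ is false.
  1 (successors {3, 4, 5, 7}): φ is false.
  2 (successors {3, 4, 5}): φ is false.
  3 (successors {1, 2, 5, 6}): φ is true.
  4 (successors {4, 6, 7}): φ is true.
  5 (successors {1, 2, 3, 4, 5}): φ is false.
  6 (successors {1, 4, 5, 6, 7}): φ is true.
  7 (successors {0, 4, 7}): φ is false.
For instance, at 0:
  At 0: □◇q requires ◇q at every successor {0, 1, 2, 3, 5}.
    ◇q fails at 0, so □◇q is false at 0.
      At 0: ◇q requires q at some successor in {0, 1, 2, 3, 5}.
        At 0: q is false.
        At 1: q is false.
        At 2: q is false.
        At 3: q is false.
        At 5: q is false.
      So ◇q is false at 0.
Satisfying worlds: {3, 4, 6}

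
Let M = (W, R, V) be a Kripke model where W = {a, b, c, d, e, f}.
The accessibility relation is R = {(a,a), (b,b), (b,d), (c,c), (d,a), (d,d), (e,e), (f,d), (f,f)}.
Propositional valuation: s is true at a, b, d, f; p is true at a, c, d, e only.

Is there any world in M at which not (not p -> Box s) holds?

No

Let φ = not (not p -> Box s). Evaluate φ at each world:
  a (successors {a}): φ is false.
  b (successors {b, d}): φ is false.
  c (successors {c}): φ is false.
  d (successors {a, d}): φ is false.
  e (successors {e}): φ is false.
  f (successors {d, f}): φ is false.
For instance, at b:
  At b: not p -> Box s is true, so not (not p -> Box s) is false.
    At b: not p is true, Box s is true, so not p -> Box s is true.
      At b: Box s requires s at every successor {b, d}.
        At b: s is true.
        At d: s is true.
      So Box s is true at b.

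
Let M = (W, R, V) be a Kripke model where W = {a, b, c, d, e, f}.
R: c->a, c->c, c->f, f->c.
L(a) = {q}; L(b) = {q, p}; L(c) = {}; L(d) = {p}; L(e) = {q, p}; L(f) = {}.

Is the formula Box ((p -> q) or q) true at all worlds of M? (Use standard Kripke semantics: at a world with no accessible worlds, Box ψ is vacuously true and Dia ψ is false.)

Recall that Box ψ holds at a world iff ψ holds at every accessible world, and Dia ψ holds iff ψ holds at some accessible world.
Let φ = Box ((p -> q) or q). Evaluate φ at each world:
  a (successors ∅): φ is true.
  b (successors ∅): φ is true.
  c (successors {a, c, f}): φ is true.
  d (successors ∅): φ is true.
  e (successors ∅): φ is true.
  f (successors {c}): φ is true.
For instance, at f:
  At f: Box ((p -> q) or q) requires (p -> q) or q at every successor {c}.
    At c: (p -> q) or q is true.
  So Box ((p -> q) or q) is true at f.

Yes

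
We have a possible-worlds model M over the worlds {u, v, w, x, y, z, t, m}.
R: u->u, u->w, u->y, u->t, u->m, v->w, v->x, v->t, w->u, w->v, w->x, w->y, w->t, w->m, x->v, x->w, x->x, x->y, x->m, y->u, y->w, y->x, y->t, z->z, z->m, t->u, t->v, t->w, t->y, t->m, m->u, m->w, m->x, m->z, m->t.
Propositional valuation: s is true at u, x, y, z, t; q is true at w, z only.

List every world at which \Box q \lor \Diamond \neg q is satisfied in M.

u, v, w, x, y, z, t, m

Recall that \Box ψ holds at a world iff ψ holds at every accessible world, and \Diamond ψ holds iff ψ holds at some accessible world.
Let φ = \Box q \lor \Diamond \neg q. Evaluate φ at each world:
  u (successors {u, w, y, t, m}): φ is true.
  v (successors {w, x, t}): φ is true.
  w (successors {u, v, x, y, t, m}): φ is true.
  x (successors {v, w, x, y, m}): φ is true.
  y (successors {u, w, x, t}): φ is true.
  z (successors {z, m}): φ is true.
  t (successors {u, v, w, y, m}): φ is true.
  m (successors {u, w, x, z, t}): φ is true.
For instance, at m:
  At m: \Box q is false, \Diamond \neg q is true, so \Box q \lor \Diamond \neg q is true.
    At m: \Box q requires q at every successor {u, w, x, z, t}.
      q fails at u, so \Box q is false at m.
    At m: \Diamond \neg q requires \neg q at some successor in {u, w, x, z, t}.
      \neg q holds at u, so \Diamond \neg q is true at m.
Satisfying worlds: {u, v, w, x, y, z, t, m}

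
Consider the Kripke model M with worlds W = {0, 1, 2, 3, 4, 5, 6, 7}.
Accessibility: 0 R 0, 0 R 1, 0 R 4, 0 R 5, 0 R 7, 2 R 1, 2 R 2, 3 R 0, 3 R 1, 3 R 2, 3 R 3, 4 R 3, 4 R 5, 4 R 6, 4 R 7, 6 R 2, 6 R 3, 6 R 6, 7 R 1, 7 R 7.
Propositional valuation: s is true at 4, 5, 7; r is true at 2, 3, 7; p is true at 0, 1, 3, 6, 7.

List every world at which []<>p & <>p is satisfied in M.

Let φ = []<>p & <>p. Evaluate φ at each world:
  0 (successors {0, 1, 4, 5, 7}): φ is false.
  1 (successors ∅): φ is false.
  2 (successors {1, 2}): φ is false.
  3 (successors {0, 1, 2, 3}): φ is false.
  4 (successors {3, 5, 6, 7}): φ is false.
  5 (successors ∅): φ is false.
  6 (successors {2, 3, 6}): φ is true.
  7 (successors {1, 7}): φ is false.
For instance, at 4:
  At 4: []<>p is false, <>p is true, so []<>p & <>p is false.
    At 4: []<>p requires <>p at every successor {3, 5, 6, 7}.
      <>p fails at 5, so []<>p is false at 4.
    At 4: <>p requires p at some successor in {3, 5, 6, 7}.
      p holds at 3, so <>p is true at 4.
Satisfying worlds: {6}

6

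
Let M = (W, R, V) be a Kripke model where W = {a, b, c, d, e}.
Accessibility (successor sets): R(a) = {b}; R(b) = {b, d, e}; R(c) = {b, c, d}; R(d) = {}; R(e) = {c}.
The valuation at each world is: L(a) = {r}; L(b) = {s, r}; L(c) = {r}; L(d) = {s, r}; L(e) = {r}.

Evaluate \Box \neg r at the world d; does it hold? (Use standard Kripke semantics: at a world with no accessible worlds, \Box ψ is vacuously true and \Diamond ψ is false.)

At d: no accessible worlds, so \Box \neg r holds vacuously.

Yes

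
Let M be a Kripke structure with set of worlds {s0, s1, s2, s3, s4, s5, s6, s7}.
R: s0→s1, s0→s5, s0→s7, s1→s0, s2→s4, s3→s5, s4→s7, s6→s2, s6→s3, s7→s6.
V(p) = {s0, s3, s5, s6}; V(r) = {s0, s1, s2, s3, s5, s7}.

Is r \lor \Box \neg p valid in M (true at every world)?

No

Let φ = r \lor \Box \neg p. Evaluate φ at each world:
  s0 (successors {s1, s5, s7}): φ is true.
  s1 (successors {s0}): φ is true.
  s2 (successors {s4}): φ is true.
  s3 (successors {s5}): φ is true.
  s4 (successors {s7}): φ is true.
  s5 (successors ∅): φ is true.
  s6 (successors {s2, s3}): φ is false.
  s7 (successors {s6}): φ is true.
Detail at s6 (counterexample):
  At s6: r is false, \Box \neg p is false, so r \lor \Box \neg p is false.
    At s6: \Box \neg p requires \neg p at every successor {s2, s3}.
      \neg p fails at s3, so \Box \neg p is false at s6.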